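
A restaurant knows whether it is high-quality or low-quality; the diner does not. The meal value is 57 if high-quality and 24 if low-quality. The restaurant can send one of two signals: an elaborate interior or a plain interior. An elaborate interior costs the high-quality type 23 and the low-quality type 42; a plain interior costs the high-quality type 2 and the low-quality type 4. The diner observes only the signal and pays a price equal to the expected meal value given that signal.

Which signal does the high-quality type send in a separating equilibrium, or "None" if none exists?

elaborate interior

Try high-quality → elaborate interior, low-quality → plain interior:
  If types separate, elaborate interior earns payment 57 and plain interior earns 24.
  High-quality: elaborate interior gives 57 − 23 = 34; plain interior gives 24 − 2 = 22. No deviation. ✓
  Low-quality: plain interior gives 24 − 4 = 20; elaborate interior gives 57 − 42 = 15. No deviation. ✓
Both hold — the high-quality type sends elaborate interior.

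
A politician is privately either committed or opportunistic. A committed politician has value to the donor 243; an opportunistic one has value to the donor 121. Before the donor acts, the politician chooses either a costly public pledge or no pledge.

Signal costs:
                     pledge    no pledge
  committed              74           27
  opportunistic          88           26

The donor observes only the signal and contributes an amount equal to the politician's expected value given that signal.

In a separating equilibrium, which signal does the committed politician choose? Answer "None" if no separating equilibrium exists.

None

Try committed → pledge, opportunistic → no pledge:
  If types separate, pledge earns payment 243 and no pledge earns 121.
  Committed: pledge gives 243 − 74 = 169; no pledge gives 121 − 27 = 94. No deviation. ✓
  Opportunistic: no pledge gives 121 − 26 = 95; pledge gives 243 − 88 = 155. Would deviate. ✗
Try committed → no pledge, opportunistic → pledge:
  If types separate, no pledge earns payment 243 and pledge earns 121.
  Committed: no pledge gives 243 − 27 = 216; pledge gives 121 − 74 = 47. No deviation. ✓
  Opportunistic: pledge gives 121 − 88 = 33; no pledge gives 243 − 26 = 217. Would deviate. ✗
Neither assignment is incentive-compatible.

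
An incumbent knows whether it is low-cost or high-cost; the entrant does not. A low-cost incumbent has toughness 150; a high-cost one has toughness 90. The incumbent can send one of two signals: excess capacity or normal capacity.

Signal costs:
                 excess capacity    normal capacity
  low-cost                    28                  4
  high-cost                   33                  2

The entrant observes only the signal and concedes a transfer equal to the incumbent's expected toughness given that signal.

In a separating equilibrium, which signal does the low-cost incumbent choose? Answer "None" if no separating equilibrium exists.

Try low-cost → excess capacity, high-cost → normal capacity:
  Under separation the entrant infers type exactly: excess capacity → low-cost (pays 150), normal capacity → high-cost (pays 90).
  Low-cost: excess capacity gives 150 − 28 = 122; normal capacity gives 90 − 4 = 86. No deviation. ✓
  High-cost: normal capacity gives 90 − 2 = 88; excess capacity gives 150 − 33 = 117. Would deviate. ✗
Try low-cost → normal capacity, high-cost → excess capacity:
  Under separation the entrant infers type exactly: normal capacity → low-cost (pays 150), excess capacity → high-cost (pays 90).
  Low-cost: normal capacity gives 150 − 4 = 146; excess capacity gives 90 − 28 = 62. No deviation. ✓
  High-cost: excess capacity gives 90 − 33 = 57; normal capacity gives 150 − 2 = 148. Would deviate. ✗
Neither assignment is incentive-compatible.

None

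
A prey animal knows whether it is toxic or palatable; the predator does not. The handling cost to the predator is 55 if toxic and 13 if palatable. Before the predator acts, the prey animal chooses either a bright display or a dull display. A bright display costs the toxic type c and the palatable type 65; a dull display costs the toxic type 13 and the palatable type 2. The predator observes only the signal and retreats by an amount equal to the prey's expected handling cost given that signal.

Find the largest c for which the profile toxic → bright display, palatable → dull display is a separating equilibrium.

Under separation: bright display → toxic (pays 55); dull display → palatable (pays 13).
Palatable: 13 − 2 = 11 ≥ 55 − 65 = -10. Holds regardless of c. ✓
Toxic: 55 − c ≥ 13 − 13, so c ≤ 55 − 0 = 55.

55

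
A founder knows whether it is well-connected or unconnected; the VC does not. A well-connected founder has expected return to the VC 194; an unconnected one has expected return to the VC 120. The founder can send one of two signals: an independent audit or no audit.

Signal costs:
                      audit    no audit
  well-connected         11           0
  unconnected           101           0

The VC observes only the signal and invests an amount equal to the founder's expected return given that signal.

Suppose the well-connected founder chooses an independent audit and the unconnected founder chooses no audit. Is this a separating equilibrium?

Yes

If types separate, audit earns payment 194 and no audit earns 120.
Well-connected: audit gives 194 − 11 = 183; no audit gives 120 − 0 = 120. No deviation. ✓
Unconnected: no audit gives 120 − 0 = 120; audit gives 194 − 101 = 93. No deviation. ✓
Both incentive constraints hold.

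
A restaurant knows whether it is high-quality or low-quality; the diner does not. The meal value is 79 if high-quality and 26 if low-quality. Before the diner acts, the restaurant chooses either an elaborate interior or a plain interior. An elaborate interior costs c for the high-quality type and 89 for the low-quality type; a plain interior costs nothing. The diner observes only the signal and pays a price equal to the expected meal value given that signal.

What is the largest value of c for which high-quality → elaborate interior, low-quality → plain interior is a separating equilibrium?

53

Under separation: elaborate interior → high-quality (pays 79); plain interior → low-quality (pays 26).
Low-quality: 26 − 0 = 26 ≥ 79 − 89 = -10. Holds regardless of c. ✓
High-quality: 79 − c ≥ 26 − 0, so c ≤ 79 − 26 = 53.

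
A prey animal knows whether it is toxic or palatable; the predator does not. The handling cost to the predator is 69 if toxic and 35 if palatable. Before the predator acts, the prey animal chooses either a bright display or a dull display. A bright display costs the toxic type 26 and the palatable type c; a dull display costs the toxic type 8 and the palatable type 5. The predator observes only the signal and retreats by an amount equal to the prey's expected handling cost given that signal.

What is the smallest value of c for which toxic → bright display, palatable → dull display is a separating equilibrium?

39

Under separation: bright display → toxic (pays 69); dull display → palatable (pays 35).
Toxic: 69 − 26 = 43 ≥ 35 − 8 = 27. Holds regardless of c. ✓
Palatable: 35 − 5 ≥ 69 − c, so c ≥ 69 − 30 = 39.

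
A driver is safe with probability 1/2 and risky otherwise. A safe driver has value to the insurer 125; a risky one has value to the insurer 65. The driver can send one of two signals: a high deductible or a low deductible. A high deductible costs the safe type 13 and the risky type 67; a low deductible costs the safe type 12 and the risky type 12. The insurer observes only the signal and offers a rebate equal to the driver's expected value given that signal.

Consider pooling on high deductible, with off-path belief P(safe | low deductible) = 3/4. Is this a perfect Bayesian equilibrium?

No

On the equilibrium path (high deductible) the insurer holds the prior 1/2 and pays 1/2·125 + 1/2·65 = 95. Off-path (low deductible) belief 3/4 gives 3/4·125 + 1/4·65 = 110.
Safe: high deductible gives 95 − 13 = 82; low deductible gives 110 − 12 = 98. Deviates. ✗
Risky: high deductible gives 95 − 67 = 28; low deductible gives 110 − 12 = 98. Deviates. ✗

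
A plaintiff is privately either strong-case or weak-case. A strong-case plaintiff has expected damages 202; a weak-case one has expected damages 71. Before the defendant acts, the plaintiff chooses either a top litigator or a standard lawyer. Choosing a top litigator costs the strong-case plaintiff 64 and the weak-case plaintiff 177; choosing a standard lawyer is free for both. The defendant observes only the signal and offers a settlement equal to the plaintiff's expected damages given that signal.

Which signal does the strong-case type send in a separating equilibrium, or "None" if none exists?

Try strong-case → top litigator, weak-case → standard lawyer:
  If types separate, top litigator earns payment 202 and standard lawyer earns 71.
  Strong-case: top litigator gives 202 − 64 = 138; standard lawyer gives 71 − 0 = 71. No deviation. ✓
  Weak-case: standard lawyer gives 71 − 0 = 71; top litigator gives 202 − 177 = 25. No deviation. ✓
Both hold — the strong-case type sends top litigator.

top litigator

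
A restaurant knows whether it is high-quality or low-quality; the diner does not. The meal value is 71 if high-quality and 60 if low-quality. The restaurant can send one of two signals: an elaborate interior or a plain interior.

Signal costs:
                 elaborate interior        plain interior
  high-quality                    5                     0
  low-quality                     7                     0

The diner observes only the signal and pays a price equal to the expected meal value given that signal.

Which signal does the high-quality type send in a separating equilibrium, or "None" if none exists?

Try high-quality → elaborate interior, low-quality → plain interior:
  Under separation the diner infers type exactly: elaborate interior → high-quality (pays 71), plain interior → low-quality (pays 60).
  High-quality: elaborate interior gives 71 − 5 = 66; plain interior gives 60 − 0 = 60. No deviation. ✓
  Low-quality: plain interior gives 60 − 0 = 60; elaborate interior gives 71 − 7 = 64. Would deviate. ✗
Try high-quality → plain interior, low-quality → elaborate interior:
  Under separation the diner infers type exactly: plain interior → high-quality (pays 71), elaborate interior → low-quality (pays 60).
  High-quality: plain interior gives 71 − 0 = 71; elaborate interior gives 60 − 5 = 55. No deviation. ✓
  Low-quality: elaborate interior gives 60 − 7 = 53; plain interior gives 71 − 0 = 71. Would deviate. ✗
Neither assignment is incentive-compatible.

None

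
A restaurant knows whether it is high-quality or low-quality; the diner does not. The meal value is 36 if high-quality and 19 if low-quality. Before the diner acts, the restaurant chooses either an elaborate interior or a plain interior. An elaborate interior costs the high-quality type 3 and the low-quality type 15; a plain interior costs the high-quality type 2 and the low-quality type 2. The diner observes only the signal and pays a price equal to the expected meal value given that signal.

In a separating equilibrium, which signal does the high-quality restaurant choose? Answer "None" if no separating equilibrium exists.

None

Try high-quality → elaborate interior, low-quality → plain interior:
  If types separate, elaborate interior earns payment 36 and plain interior earns 19.
  High-quality: elaborate interior gives 36 − 3 = 33; plain interior gives 19 − 2 = 17. No deviation. ✓
  Low-quality: plain interior gives 19 − 2 = 17; elaborate interior gives 36 − 15 = 21. Would deviate. ✗
Try high-quality → plain interior, low-quality → elaborate interior:
  If types separate, plain interior earns payment 36 and elaborate interior earns 19.
  High-quality: plain interior gives 36 − 2 = 34; elaborate interior gives 19 − 3 = 16. No deviation. ✓
  Low-quality: elaborate interior gives 19 − 15 = 4; plain interior gives 36 − 2 = 34. Would deviate. ✗
Neither assignment is incentive-compatible.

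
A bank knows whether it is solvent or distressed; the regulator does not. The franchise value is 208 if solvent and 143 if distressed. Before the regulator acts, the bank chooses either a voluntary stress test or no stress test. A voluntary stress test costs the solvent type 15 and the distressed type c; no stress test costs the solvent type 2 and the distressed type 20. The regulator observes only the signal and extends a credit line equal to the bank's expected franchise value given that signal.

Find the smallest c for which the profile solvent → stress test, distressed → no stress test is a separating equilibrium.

85

Under separation: stress test → solvent (pays 208); no stress test → distressed (pays 143).
Solvent: 208 − 15 = 193 ≥ 143 − 2 = 141. Holds regardless of c. ✓
Distressed: 143 − 20 ≥ 208 − c, so c ≥ 208 − 123 = 85.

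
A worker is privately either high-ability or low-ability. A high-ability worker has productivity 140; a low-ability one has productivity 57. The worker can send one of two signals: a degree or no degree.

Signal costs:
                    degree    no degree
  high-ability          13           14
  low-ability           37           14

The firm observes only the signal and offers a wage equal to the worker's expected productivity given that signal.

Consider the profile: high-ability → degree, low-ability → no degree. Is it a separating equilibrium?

No

Under separation the firm infers type exactly: degree → high-ability (pays 140), no degree → low-ability (pays 57).
High-ability: degree gives 140 − 13 = 127; no degree gives 57 − 14 = 43. No deviation. ✓
Low-ability: no degree gives 57 − 14 = 43; degree gives 140 − 37 = 103. Would deviate. ✗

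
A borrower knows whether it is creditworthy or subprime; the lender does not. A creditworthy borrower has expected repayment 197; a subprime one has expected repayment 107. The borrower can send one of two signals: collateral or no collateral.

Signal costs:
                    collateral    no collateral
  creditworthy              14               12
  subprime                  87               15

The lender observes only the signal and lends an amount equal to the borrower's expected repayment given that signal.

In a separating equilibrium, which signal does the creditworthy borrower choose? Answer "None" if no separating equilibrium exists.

None

Try creditworthy → collateral, subprime → no collateral:
  If types separate, collateral earns payment 197 and no collateral earns 107.
  Creditworthy: collateral gives 197 − 14 = 183; no collateral gives 107 − 12 = 95. No deviation. ✓
  Subprime: no collateral gives 107 − 15 = 92; collateral gives 197 − 87 = 110. Would deviate. ✗
Try creditworthy → no collateral, subprime → collateral:
  If types separate, no collateral earns payment 197 and collateral earns 107.
  Creditworthy: no collateral gives 197 − 12 = 185; collateral gives 107 − 14 = 93. No deviation. ✓
  Subprime: collateral gives 107 − 87 = 20; no collateral gives 197 − 15 = 182. Would deviate. ✗
Neither assignment is incentive-compatible.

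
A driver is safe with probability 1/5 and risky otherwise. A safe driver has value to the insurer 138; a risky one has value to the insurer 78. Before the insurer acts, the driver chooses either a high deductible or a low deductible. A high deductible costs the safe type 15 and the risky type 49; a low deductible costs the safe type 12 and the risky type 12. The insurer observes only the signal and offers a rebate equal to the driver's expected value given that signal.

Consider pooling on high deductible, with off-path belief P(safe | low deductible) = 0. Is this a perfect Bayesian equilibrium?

At the pooled signal (high deductible) the insurer holds the prior 1/5 and pays 1/5·138 + 4/5·78 = 90. Off-path (low deductible) belief 0 gives 0·138 + 1·78 = 78.
Safe: high deductible gives 90 − 15 = 75; low deductible gives 78 − 12 = 66. Stays. ✓
Risky: high deductible gives 90 − 49 = 41; low deductible gives 78 − 12 = 66. Deviates. ✗

No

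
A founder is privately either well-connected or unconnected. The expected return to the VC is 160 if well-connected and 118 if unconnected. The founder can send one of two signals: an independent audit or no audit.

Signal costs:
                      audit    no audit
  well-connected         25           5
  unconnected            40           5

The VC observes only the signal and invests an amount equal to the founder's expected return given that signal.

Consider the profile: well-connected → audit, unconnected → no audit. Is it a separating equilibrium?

Under separation the VC infers type exactly: audit → well-connected (pays 160), no audit → unconnected (pays 118).
Well-connected: audit gives 160 − 25 = 135; no audit gives 118 − 5 = 113. No deviation. ✓
Unconnected: no audit gives 118 − 5 = 113; audit gives 160 − 40 = 120. Would deviate. ✗

No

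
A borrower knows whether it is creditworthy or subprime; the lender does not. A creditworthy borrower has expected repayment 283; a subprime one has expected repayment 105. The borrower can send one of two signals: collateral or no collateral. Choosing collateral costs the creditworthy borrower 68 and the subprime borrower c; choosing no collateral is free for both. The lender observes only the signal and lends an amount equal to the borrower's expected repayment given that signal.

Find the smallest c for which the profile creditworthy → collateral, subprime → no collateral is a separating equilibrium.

178

Under separation: collateral → creditworthy (pays 283); no collateral → subprime (pays 105).
Creditworthy: 283 − 68 = 215 ≥ 105 − 0 = 105. Holds regardless of c. ✓
Subprime: 105 − 0 ≥ 283 − c, so c ≥ 283 − 105 = 178.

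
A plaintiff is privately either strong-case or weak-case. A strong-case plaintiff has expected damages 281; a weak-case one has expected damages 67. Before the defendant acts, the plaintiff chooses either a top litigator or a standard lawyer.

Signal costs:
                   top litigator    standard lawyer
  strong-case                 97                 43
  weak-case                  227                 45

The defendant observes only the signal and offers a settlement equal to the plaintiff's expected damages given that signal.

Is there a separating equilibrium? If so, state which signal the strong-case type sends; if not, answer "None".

None

Try strong-case → top litigator, weak-case → standard lawyer:
  If types separate, top litigator earns payment 281 and standard lawyer earns 67.
  Strong-case: top litigator gives 281 − 97 = 184; standard lawyer gives 67 − 43 = 24. No deviation. ✓
  Weak-case: standard lawyer gives 67 − 45 = 22; top litigator gives 281 − 227 = 54. Would deviate. ✗
Try strong-case → standard lawyer, weak-case → top litigator:
  If types separate, standard lawyer earns payment 281 and top litigator earns 67.
  Strong-case: standard lawyer gives 281 − 43 = 238; top litigator gives 67 − 97 = -30. No deviation. ✓
  Weak-case: top litigator gives 67 − 227 = -160; standard lawyer gives 281 − 45 = 236. Would deviate. ✗
Neither assignment is incentive-compatible.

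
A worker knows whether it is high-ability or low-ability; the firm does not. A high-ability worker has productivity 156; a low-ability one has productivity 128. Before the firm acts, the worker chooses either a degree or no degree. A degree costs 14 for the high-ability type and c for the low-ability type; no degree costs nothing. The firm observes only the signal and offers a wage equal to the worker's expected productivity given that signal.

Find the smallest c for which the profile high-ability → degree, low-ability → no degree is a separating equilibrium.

Under separation: degree → high-ability (pays 156); no degree → low-ability (pays 128).
High-ability: 156 − 14 = 142 ≥ 128 − 0 = 128. Holds regardless of c. ✓
Low-ability: 128 − 0 ≥ 156 − c, so c ≥ 156 − 128 = 28.

28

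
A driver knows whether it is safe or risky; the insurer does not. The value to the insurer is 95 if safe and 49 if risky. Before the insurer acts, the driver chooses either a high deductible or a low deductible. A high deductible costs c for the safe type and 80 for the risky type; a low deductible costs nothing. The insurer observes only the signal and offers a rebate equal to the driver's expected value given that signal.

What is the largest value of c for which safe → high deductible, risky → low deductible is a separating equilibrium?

Under separation: high deductible → safe (pays 95); low deductible → risky (pays 49).
Risky: 49 − 0 = 49 ≥ 95 − 80 = 15. Holds regardless of c. ✓
Safe: 95 − c ≥ 49 − 0, so c ≤ 95 − 49 = 46.

46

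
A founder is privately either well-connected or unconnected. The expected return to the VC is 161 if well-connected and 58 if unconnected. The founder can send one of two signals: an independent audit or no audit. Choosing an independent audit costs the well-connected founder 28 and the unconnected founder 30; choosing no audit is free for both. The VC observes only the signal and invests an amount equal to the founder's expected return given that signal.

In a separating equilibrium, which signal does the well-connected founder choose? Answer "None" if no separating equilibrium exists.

None

Try well-connected → audit, unconnected → no audit:
  If types separate, audit earns payment 161 and no audit earns 58.
  Well-connected: audit gives 161 − 28 = 133; no audit gives 58 − 0 = 58. No deviation. ✓
  Unconnected: no audit gives 58 − 0 = 58; audit gives 161 − 30 = 131. Would deviate. ✗
Try well-connected → no audit, unconnected → audit:
  If types separate, no audit earns payment 161 and audit earns 58.
  Well-connected: no audit gives 161 − 0 = 161; audit gives 58 − 28 = 30. No deviation. ✓
  Unconnected: audit gives 58 − 30 = 28; no audit gives 161 − 0 = 161. Would deviate. ✗
Neither assignment is incentive-compatible.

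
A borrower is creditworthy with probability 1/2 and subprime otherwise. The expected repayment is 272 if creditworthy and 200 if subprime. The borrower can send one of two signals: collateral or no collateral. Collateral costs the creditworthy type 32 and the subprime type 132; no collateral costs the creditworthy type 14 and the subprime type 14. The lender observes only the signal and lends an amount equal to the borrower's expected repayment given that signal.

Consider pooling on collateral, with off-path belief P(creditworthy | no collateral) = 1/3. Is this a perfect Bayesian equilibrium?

No

At the pooled signal (collateral) the lender holds the prior 1/2 and pays 1/2·272 + 1/2·200 = 236. Off-path (no collateral) belief 1/3 gives 1/3·272 + 2/3·200 = 224.
Creditworthy: collateral gives 236 − 32 = 204; no collateral gives 224 − 14 = 210. Deviates. ✗
Subprime: collateral gives 236 − 132 = 104; no collateral gives 224 − 14 = 210. Deviates. ✗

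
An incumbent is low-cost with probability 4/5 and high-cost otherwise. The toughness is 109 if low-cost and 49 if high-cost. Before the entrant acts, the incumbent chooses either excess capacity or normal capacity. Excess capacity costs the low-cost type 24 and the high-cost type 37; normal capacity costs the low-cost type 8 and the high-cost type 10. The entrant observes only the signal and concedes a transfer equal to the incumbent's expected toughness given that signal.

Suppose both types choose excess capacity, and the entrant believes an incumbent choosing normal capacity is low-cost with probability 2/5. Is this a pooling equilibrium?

No

On the equilibrium path (excess capacity) the entrant holds the prior 4/5 and pays 4/5·109 + 1/5·49 = 97. Off-path (normal capacity) belief 2/5 gives 2/5·109 + 3/5·49 = 73.
Low-cost: excess capacity gives 97 − 24 = 73; normal capacity gives 73 − 8 = 65. Stays. ✓
High-cost: excess capacity gives 97 − 37 = 60; normal capacity gives 73 − 10 = 63. Deviates. ✗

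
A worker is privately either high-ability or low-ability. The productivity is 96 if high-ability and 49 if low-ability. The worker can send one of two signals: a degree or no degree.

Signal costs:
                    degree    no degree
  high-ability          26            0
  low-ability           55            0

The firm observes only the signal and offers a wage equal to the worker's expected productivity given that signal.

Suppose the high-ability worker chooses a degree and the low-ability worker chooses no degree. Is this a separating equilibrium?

If types separate, degree earns payment 96 and no degree earns 49.
High-ability: degree gives 96 − 26 = 70; no degree gives 49 − 0 = 49. No deviation. ✓
Low-ability: no degree gives 49 − 0 = 49; degree gives 96 − 55 = 41. No deviation. ✓
Neither type gains from mimicking the other.

Yes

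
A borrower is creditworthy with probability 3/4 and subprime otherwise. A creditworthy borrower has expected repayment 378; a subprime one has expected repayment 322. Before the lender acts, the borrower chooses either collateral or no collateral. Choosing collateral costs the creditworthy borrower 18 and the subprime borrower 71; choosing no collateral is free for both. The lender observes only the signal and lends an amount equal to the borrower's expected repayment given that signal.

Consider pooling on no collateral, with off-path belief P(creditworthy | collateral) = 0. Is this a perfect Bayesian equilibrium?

Yes

At the pooled signal (no collateral) the lender holds the prior 3/4 and pays 3/4·378 + 1/4·322 = 364. Off-path (collateral) belief 0 gives 0·378 + 1·322 = 322.
Creditworthy: no collateral gives 364 − 0 = 364; collateral gives 322 − 18 = 304. Stays. ✓
Subprime: no collateral gives 364 − 0 = 364; collateral gives 322 − 71 = 251. Stays. ✓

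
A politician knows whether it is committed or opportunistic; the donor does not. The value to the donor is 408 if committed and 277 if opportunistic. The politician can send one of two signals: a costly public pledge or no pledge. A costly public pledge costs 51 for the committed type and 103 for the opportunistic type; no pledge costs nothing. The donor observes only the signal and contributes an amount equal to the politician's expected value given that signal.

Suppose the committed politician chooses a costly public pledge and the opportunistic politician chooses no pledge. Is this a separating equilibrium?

No

Under separation the donor infers type exactly: pledge → committed (pays 408), no pledge → opportunistic (pays 277).
Committed: pledge gives 408 − 51 = 357; no pledge gives 277 − 0 = 277. No deviation. ✓
Opportunistic: no pledge gives 277 − 0 = 277; pledge gives 408 − 103 = 305. Would deviate. ✗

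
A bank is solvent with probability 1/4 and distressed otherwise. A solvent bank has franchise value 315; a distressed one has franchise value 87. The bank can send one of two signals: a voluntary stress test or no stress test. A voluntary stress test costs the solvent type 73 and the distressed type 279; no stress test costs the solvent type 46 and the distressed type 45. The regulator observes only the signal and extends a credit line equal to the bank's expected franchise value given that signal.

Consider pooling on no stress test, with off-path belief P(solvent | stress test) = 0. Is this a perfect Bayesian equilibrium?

At the pooled signal (no stress test) the regulator holds the prior 1/4 and pays 1/4·315 + 3/4·87 = 144. Off-path (stress test) belief 0 gives 0·315 + 1·87 = 87.
Solvent: no stress test gives 144 − 46 = 98; stress test gives 87 − 73 = 14. Stays. ✓
Distressed: no stress test gives 144 − 45 = 99; stress test gives 87 − 279 = -192. Stays. ✓

Yes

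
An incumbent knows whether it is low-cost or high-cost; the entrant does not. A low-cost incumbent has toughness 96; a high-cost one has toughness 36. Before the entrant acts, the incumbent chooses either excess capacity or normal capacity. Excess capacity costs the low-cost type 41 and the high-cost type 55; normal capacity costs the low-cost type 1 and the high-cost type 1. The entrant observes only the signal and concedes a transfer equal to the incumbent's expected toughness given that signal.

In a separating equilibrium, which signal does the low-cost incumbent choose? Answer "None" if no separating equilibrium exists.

None

Try low-cost → excess capacity, high-cost → normal capacity:
  If types separate, excess capacity earns payment 96 and normal capacity earns 36.
  Low-cost: excess capacity gives 96 − 41 = 55; normal capacity gives 36 − 1 = 35. No deviation. ✓
  High-cost: normal capacity gives 36 − 1 = 35; excess capacity gives 96 − 55 = 41. Would deviate. ✗
Try low-cost → normal capacity, high-cost → excess capacity:
  If types separate, normal capacity earns payment 96 and excess capacity earns 36.
  Low-cost: normal capacity gives 96 − 1 = 95; excess capacity gives 36 − 41 = -5. No deviation. ✓
  High-cost: excess capacity gives 36 − 55 = -19; normal capacity gives 96 − 1 = 95. Would deviate. ✗
Neither assignment is incentive-compatible.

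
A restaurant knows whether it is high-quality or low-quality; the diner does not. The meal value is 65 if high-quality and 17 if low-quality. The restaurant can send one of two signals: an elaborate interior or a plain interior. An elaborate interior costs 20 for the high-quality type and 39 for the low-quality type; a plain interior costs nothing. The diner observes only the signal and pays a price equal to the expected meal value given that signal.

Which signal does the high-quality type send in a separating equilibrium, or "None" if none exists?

Try high-quality → elaborate interior, low-quality → plain interior:
  If types separate, elaborate interior earns payment 65 and plain interior earns 17.
  High-quality: elaborate interior gives 65 − 20 = 45; plain interior gives 17 − 0 = 17. No deviation. ✓
  Low-quality: plain interior gives 17 − 0 = 17; elaborate interior gives 65 − 39 = 26. Would deviate. ✗
Try high-quality → plain interior, low-quality → elaborate interior:
  If types separate, plain interior earns payment 65 and elaborate interior earns 17.
  High-quality: plain interior gives 65 − 0 = 65; elaborate interior gives 17 − 20 = -3. No deviation. ✓
  Low-quality: elaborate interior gives 17 − 39 = -22; plain interior gives 65 − 0 = 65. Would deviate. ✗
Neither assignment is incentive-compatible.

None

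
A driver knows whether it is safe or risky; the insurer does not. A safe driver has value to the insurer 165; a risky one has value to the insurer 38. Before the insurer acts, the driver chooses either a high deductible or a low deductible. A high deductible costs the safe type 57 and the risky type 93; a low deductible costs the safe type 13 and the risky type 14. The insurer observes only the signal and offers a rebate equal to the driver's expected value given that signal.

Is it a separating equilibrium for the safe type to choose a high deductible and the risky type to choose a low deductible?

If types separate, high deductible earns payment 165 and low deductible earns 38.
Safe: high deductible gives 165 − 57 = 108; low deductible gives 38 − 13 = 25. No deviation. ✓
Risky: low deductible gives 38 − 14 = 24; high deductible gives 165 − 93 = 72. Would deviate. ✗

No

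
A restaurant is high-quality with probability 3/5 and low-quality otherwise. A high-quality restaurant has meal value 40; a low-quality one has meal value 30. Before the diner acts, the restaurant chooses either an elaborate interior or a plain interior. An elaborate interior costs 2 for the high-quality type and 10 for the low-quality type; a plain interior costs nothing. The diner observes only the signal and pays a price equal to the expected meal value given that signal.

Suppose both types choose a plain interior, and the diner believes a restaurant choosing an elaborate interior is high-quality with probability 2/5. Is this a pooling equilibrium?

On the equilibrium path (plain interior) the diner holds the prior 3/5 and pays 3/5·40 + 2/5·30 = 36. Off-path (elaborate interior) belief 2/5 gives 2/5·40 + 3/5·30 = 34.
High-quality: plain interior gives 36 − 0 = 36; elaborate interior gives 34 − 2 = 32. Stays. ✓
Low-quality: plain interior gives 36 − 0 = 36; elaborate interior gives 34 − 10 = 24. Stays. ✓
Beliefs are Bayes-consistent on-path and both types best-respond.

Yes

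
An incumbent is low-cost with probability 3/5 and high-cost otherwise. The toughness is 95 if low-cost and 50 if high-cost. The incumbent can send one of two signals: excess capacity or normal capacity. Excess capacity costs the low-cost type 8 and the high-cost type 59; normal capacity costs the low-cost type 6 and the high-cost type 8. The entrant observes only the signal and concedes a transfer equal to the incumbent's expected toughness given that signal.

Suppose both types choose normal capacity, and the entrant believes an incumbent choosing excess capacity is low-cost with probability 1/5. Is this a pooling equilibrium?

At the pooled signal (normal capacity) the entrant holds the prior 3/5 and pays 3/5·95 + 2/5·50 = 77. Off-path (excess capacity) belief 1/5 gives 1/5·95 + 4/5·50 = 59.
Low-cost: normal capacity gives 77 − 6 = 71; excess capacity gives 59 − 8 = 51. Stays. ✓
High-cost: normal capacity gives 77 − 8 = 69; excess capacity gives 59 − 59 = 0. Stays. ✓

Yes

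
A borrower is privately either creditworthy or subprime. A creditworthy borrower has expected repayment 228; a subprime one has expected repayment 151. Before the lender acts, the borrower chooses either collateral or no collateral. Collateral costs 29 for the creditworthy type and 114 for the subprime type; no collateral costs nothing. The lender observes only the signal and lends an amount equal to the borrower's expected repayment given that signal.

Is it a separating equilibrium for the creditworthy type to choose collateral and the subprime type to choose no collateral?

Under separation the lender infers type exactly: collateral → creditworthy (pays 228), no collateral → subprime (pays 151).
Creditworthy: collateral gives 228 − 29 = 199; no collateral gives 151 − 0 = 151. No deviation. ✓
Subprime: no collateral gives 151 − 0 = 151; collateral gives 228 − 114 = 114. No deviation. ✓
Both incentive constraints hold.

Yes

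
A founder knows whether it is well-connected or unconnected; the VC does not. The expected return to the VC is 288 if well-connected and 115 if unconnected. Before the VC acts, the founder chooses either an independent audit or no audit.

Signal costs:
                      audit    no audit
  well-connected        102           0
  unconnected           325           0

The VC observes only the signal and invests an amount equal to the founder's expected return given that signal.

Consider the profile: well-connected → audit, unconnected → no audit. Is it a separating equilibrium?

If types separate, audit earns payment 288 and no audit earns 115.
Well-connected: audit gives 288 − 102 = 186; no audit gives 115 − 0 = 115. No deviation. ✓
Unconnected: no audit gives 115 − 0 = 115; audit gives 288 − 325 = -37. No deviation. ✓
Both incentive constraints hold.

Yes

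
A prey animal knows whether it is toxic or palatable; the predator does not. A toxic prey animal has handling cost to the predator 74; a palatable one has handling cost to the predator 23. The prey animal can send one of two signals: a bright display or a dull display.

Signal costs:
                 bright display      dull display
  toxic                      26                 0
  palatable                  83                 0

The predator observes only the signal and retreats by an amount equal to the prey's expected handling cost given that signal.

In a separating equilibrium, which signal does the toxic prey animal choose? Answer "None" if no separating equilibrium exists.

bright display

Try toxic → bright display, palatable → dull display:
  Under separation the predator infers type exactly: bright display → toxic (pays 74), dull display → palatable (pays 23).
  Toxic: bright display gives 74 − 26 = 48; dull display gives 23 − 0 = 23. No deviation. ✓
  Palatable: dull display gives 23 − 0 = 23; bright display gives 74 − 83 = -9. No deviation. ✓
Both hold — the toxic type sends bright display.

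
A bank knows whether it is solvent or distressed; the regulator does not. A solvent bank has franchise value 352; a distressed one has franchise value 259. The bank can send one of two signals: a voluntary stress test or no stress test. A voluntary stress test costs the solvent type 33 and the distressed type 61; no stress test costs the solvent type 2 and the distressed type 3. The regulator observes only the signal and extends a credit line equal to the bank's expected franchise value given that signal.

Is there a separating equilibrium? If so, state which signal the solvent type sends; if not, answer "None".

None

Try solvent → stress test, distressed → no stress test:
  If types separate, stress test earns payment 352 and no stress test earns 259.
  Solvent: stress test gives 352 − 33 = 319; no stress test gives 259 − 2 = 257. No deviation. ✓
  Distressed: no stress test gives 259 − 3 = 256; stress test gives 352 − 61 = 291. Would deviate. ✗
Try solvent → no stress test, distressed → stress test:
  If types separate, no stress test earns payment 352 and stress test earns 259.
  Solvent: no stress test gives 352 − 2 = 350; stress test gives 259 − 33 = 226. No deviation. ✓
  Distressed: stress test gives 259 − 61 = 198; no stress test gives 352 − 3 = 349. Would deviate. ✗
Neither assignment is incentive-compatible.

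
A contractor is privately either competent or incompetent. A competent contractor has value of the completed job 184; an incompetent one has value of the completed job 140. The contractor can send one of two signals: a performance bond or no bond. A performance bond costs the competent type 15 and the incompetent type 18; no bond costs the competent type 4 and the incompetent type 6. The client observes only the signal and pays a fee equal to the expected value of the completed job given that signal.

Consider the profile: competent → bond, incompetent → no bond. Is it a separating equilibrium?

Under separation the client infers type exactly: bond → competent (pays 184), no bond → incompetent (pays 140).
Competent: bond gives 184 − 15 = 169; no bond gives 140 − 4 = 136. No deviation. ✓
Incompetent: no bond gives 140 − 6 = 134; bond gives 184 − 18 = 166. Would deviate. ✗

No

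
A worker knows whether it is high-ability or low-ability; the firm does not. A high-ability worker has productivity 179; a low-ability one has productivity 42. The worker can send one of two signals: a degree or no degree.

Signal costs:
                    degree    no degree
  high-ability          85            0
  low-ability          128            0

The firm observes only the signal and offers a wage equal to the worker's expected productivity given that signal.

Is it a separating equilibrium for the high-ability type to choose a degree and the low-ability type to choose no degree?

No

If types separate, degree earns payment 179 and no degree earns 42.
High-ability: degree gives 179 − 85 = 94; no degree gives 42 − 0 = 42. No deviation. ✓
Low-ability: no degree gives 42 − 0 = 42; degree gives 179 − 128 = 51. Would deviate. ✗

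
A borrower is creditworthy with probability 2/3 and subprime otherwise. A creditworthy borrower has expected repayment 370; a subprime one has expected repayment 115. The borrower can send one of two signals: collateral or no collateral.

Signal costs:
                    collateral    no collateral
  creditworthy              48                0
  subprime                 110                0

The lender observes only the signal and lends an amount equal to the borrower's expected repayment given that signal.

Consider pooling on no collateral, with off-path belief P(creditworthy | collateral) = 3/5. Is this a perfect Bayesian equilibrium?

Yes

At the pooled signal (no collateral) the lender holds the prior 2/3 and pays 2/3·370 + 1/3·115 = 285. Off-path (collateral) belief 3/5 gives 3/5·370 + 2/5·115 = 268.
Creditworthy: no collateral gives 285 − 0 = 285; collateral gives 268 − 48 = 220. Stays. ✓
Subprime: no collateral gives 285 − 0 = 285; collateral gives 268 − 110 = 158. Stays. ✓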